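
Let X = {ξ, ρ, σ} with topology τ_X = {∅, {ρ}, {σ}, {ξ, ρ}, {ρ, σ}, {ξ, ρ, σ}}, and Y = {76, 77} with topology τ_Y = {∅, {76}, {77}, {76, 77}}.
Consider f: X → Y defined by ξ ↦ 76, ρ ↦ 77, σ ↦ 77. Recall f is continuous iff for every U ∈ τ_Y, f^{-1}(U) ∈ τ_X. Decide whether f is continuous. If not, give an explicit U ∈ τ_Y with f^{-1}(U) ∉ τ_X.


f is NOT continuous.

Compute f^{-1}(U) for each U ∈ τ_Y:
  U = ∅: f^{-1}(U) = ∅ ∈ τ_X ✓.
  U = {76}: f^{-1}(U) = {ξ} ∉ τ_X ✗.
  U = {77}: f^{-1}(U) = {ρ, σ} ∈ τ_X ✓.
  U = {76, 77}: f^{-1}(U) = {ξ, ρ, σ} ∈ τ_X ✓.
Found U = {76} with f^{-1}(U) = {ξ} not in τ_X. Therefore f is NOT continuous.


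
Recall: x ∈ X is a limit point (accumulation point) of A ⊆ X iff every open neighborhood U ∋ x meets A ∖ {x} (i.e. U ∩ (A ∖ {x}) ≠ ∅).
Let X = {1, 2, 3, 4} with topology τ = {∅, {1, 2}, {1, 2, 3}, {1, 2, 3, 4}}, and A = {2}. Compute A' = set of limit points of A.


A' = {1, 3, 4}

For each x ∈ X, list the open sets U ∈ τ with x ∈ U, then check whether U ∩ (A ∖ {x}) ≠ ∅ for every such U.
  x = 1: opens ∋ x are {1, 2}, {1, 2, 3}, {1, 2, 3, 4}; each meets A ∖ {1}, so x IS a limit point.
  x = 2: open {1, 2} ∋ x has {1, 2} ∩ (A ∖ {2}) = ∅, so x is NOT a limit point.
  x = 3: opens ∋ x are {1, 2, 3}, {1, 2, 3, 4}; each meets A ∖ {3}, so x IS a limit point.
  x = 4: opens ∋ x are {1, 2, 3, 4}; each meets A ∖ {4}, so x IS a limit point.
Collecting: A' = {1, 3, 4}.


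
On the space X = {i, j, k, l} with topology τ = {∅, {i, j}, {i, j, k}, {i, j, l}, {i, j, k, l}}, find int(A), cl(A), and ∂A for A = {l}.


int(A) = ∅, cl(A) = {l}, ∂A = {l}.

Closed sets in (X, τ) are complements of opens:
  closed(X, τ) = {∅, {k}, {l}, {k, l}, {i, j, k, l}}.
int(A) = ⋃ {U ∈ τ : U ⊆ A}. Opens contained in A: ∅.
Taking the union of these: int(A) = ∅.
cl(A) = ⋂ {C closed : A ⊆ C}. Closed sets containing A: {l}, {k, l}, {i, j, k, l}.
Intersecting these: cl(A) = {l}.
∂A = cl(A) ∖ int(A) = {l} ∖ ∅ = {l}.


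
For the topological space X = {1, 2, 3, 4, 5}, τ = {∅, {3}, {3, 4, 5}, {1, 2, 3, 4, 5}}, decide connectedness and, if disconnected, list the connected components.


(X, τ) is connected.

Find clopen sets (U ∈ τ with X ∖ U ∈ τ):
  U = ∅, X ∖ U = {1, 2, 3, 4, 5} — both open, so U is clopen.
  U = {1, 2, 3, 4, 5}, X ∖ U = ∅ — both open, so U is clopen.
Only trivial clopens (∅ and X) exist, so (X, τ) is connected.
Compute connected components by grouping points that agree on all clopens:
  component: {1, 2, 3, 4, 5}


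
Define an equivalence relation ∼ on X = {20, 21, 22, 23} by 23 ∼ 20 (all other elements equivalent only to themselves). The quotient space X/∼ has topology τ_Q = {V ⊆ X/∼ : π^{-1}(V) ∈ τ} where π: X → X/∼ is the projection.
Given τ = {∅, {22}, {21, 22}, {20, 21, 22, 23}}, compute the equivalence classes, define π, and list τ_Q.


X/∼ = {[20=23], [21], [22]}; |τ_Q| = 4.

Equivalence classes: [20=23], [21], [22].
Quotient map π: X → X/∼ sends 20 ↦ [20=23], 21 ↦ [21], 22 ↦ [22], 23 ↦ [20=23].
For each subset V ⊆ X/∼, compute π^{-1}(V) ⊆ X and check whether π^{-1}(V) ∈ τ. V is open in τ_Q iff π^{-1}(V) ∈ τ.
  V = {}: π^{-1}(V) = ∅ ∈ τ ✓.
  V = {[20=23]}: π^{-1}(V) = {20, 23} ∉ τ ✗.
  V = {[21]}: π^{-1}(V) = {21} ∉ τ ✗.
  V = {[20=23], [21]}: π^{-1}(V) = {20, 21, 23} ∉ τ ✗.
  V = {[22]}: π^{-1}(V) = {22} ∈ τ ✓.
  V = {[20=23], [22]}: π^{-1}(V) = {20, 22, 23} ∉ τ ✗.
  V = {[21], [22]}: π^{-1}(V) = {21, 22} ∈ τ ✓.
  V = {[20=23], [21], [22]}: π^{-1}(V) = {20, 21, 22, 23} ∈ τ ✓.
Open sets in the quotient: τ_Q = {{}, {[22]}, {[21], [22]}, {[20=23], [21], [22]}} (4 elements).


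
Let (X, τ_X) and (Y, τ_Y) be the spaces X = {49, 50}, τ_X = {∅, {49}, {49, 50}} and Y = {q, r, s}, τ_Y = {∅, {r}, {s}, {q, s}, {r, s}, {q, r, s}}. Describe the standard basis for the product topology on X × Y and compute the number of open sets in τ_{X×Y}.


Basis B = {∅ × ∅, {49} × {r}, {49} × {s}, {49} × {q, s}, {49} × {r, s}, {49, 50} × {r}, {49, 50} × {s}, {49} × {q, r, s}, {49, 50} × {q, s}, {49, 50} × {r, s}, {49, 50} × {q, r, s}}; |τ_{X×Y}| = 18.

Enumerate products U × V with U ∈ τ_X, V ∈ τ_Y (deduplicated):
  ∅ × ∅ = {} (∅)
  {49} × {r} = {(49,r)}
  {49} × {s} = {(49,s)}
  {49} × {q, s} = {(49,q), (49,s)}
  {49} × {r, s} = {(49,r), (49,s)}
  {49, 50} × {r} = {(49,r), (50,r)}
  {49, 50} × {s} = {(49,s), (50,s)}
  {49} × {q, r, s} = {(49,q), (49,r), (49,s)}
  {49, 50} × {q, s} = {(49,q), (49,s), (50,q), (50,s)}
  {49, 50} × {r, s} = {(49,r), (49,s), (50,r), (50,s)}
  {49, 50} × {q, r, s} = {(49,q), (49,r), (49,s), (50,q), (50,r), (50,s)}
These 11 distinct sets form the basis B.
Close under arbitrary unions to get τ_{X×Y}; counting gives |τ_{X×Y}| = 18.


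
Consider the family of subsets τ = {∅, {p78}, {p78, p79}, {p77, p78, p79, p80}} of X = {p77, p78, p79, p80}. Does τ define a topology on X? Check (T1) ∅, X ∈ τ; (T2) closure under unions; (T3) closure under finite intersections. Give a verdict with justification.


τ IS a topology on X.

Axiom (T1): ∅ ∈ τ? Yes; X ∈ τ? Yes.
Axiom (T2/T3): check pairwise unions and intersections of members of τ.
All pairwise intersections and unions checked — each lies in τ. Therefore τ satisfies (T1), (T2), (T3): it IS a topology on X.


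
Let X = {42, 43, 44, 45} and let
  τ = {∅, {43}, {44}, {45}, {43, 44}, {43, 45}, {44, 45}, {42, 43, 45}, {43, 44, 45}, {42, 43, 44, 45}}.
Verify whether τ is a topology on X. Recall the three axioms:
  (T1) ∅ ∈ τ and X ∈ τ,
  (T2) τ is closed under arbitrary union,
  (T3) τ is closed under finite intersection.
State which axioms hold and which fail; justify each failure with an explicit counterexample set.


τ IS a topology on X.

Axiom (T1): ∅ ∈ τ? Yes; X ∈ τ? Yes.
Axiom (T2/T3): check pairwise unions and intersections of members of τ.
All pairwise intersections and unions checked — each lies in τ. Therefore τ satisfies (T1), (T2), (T3): it IS a topology on X.


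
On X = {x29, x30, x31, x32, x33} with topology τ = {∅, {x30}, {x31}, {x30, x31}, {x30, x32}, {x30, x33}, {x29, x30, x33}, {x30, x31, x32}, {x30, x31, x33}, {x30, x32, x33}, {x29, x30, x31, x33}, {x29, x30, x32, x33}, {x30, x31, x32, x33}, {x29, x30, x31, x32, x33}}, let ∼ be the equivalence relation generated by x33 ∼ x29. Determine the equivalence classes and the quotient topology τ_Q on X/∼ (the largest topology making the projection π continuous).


X/∼ = {[x29=x33], [x30], [x31], [x32]}; |τ_Q| = 10.

Equivalence classes: [x29=x33], [x30], [x31], [x32].
Quotient map π: X → X/∼ sends x29 ↦ [x29=x33], x30 ↦ [x30], x31 ↦ [x31], x32 ↦ [x32], x33 ↦ [x29=x33].
For each subset V ⊆ X/∼, compute π^{-1}(V) ⊆ X and check whether π^{-1}(V) ∈ τ. V is open in τ_Q iff π^{-1}(V) ∈ τ.
  V = {}: π^{-1}(V) = ∅ ∈ τ ✓.
  V = {[x29=x33]}: π^{-1}(V) = {x29, x33} ∉ τ ✗.
  V = {[x30]}: π^{-1}(V) = {x30} ∈ τ ✓.
  V = {[x29=x33], [x30]}: π^{-1}(V) = {x29, x30, x33} ∈ τ ✓.
  V = {[x31]}: π^{-1}(V) = {x31} ∈ τ ✓.
  V = {[x29=x33], [x31]}: π^{-1}(V) = {x29, x31, x33} ∉ τ ✗.
  V = {[x30], [x31]}: π^{-1}(V) = {x30, x31} ∈ τ ✓.
  V = {[x29=x33], [x30], [x31]}: π^{-1}(V) = {x29, x30, x31, x33} ∈ τ ✓.
  V = {[x32]}: π^{-1}(V) = {x32} ∉ τ ✗.
  V = {[x29=x33], [x32]}: π^{-1}(V) = {x29, x32, x33} ∉ τ ✗.
  V = {[x30], [x32]}: π^{-1}(V) = {x30, x32} ∈ τ ✓.
  V = {[x29=x33], [x30], [x32]}: π^{-1}(V) = {x29, x30, x32, x33} ∈ τ ✓.
  V = {[x31], [x32]}: π^{-1}(V) = {x31, x32} ∉ τ ✗.
  V = {[x29=x33], [x31], [x32]}: π^{-1}(V) = {x29, x31, x32, x33} ∉ τ ✗.
  V = {[x30], [x31], [x32]}: π^{-1}(V) = {x30, x31, x32} ∈ τ ✓.
  V = {[x29=x33], [x30], [x31], [x32]}: π^{-1}(V) = {x29, x30, x31, x32, x33} ∈ τ ✓.
Open sets in the quotient: τ_Q = {{}, {[x30]}, {[x29=x33], [x30]}, {[x31]}, {[x30], [x31]}, {[x29=x33], [x30], [x31]}, {[x30], [x32]}, {[x29=x33], [x30], [x32]}, {[x30], [x31], [x32]}, {[x29=x33], [x30], [x31], [x32]}} (10 elements).


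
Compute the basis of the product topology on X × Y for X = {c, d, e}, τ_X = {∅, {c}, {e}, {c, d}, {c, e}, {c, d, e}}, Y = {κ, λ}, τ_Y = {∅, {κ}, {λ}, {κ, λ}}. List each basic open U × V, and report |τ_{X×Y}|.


Basis B = {∅ × ∅, {c} × {κ}, {c} × {λ}, {e} × {κ}, {e} × {λ}, {c} × {κ, λ}, {c, d} × {κ}, {c, e} × {κ}, {c, d} × {λ}, {c, e} × {λ}, {e} × {κ, λ}, {c, d, e} × {κ}, {c, d, e} × {λ}, {c, d} × {κ, λ}, {c, e} × {κ, λ}, {c, d, e} × {κ, λ}}; |τ_{X×Y}| = 36.

Enumerate products U × V with U ∈ τ_X, V ∈ τ_Y (deduplicated):
  ∅ × ∅ = {} (∅)
  {c} × {κ} = {(c,κ)}
  {c} × {λ} = {(c,λ)}
  {e} × {κ} = {(e,κ)}
  {e} × {λ} = {(e,λ)}
  {c} × {κ, λ} = {(c,κ), (c,λ)}
  {c, d} × {κ} = {(c,κ), (d,κ)}
  {c, e} × {κ} = {(c,κ), (e,κ)}
  {c, d} × {λ} = {(c,λ), (d,λ)}
  {c, e} × {λ} = {(c,λ), (e,λ)}
  {e} × {κ, λ} = {(e,κ), (e,λ)}
  {c, d, e} × {κ} = {(c,κ), (d,κ), (e,κ)}
  {c, d, e} × {λ} = {(c,λ), (d,λ), (e,λ)}
  {c, d} × {κ, λ} = {(c,κ), (c,λ), (d,κ), (d,λ)}
  {c, e} × {κ, λ} = {(c,κ), (c,λ), (e,κ), (e,λ)}
  {c, d, e} × {κ, λ} = {(c,κ), (c,λ), (d,κ), (d,λ), (e,κ), (e,λ)}
These 16 distinct sets form the basis B.
Close under arbitrary unions to get τ_{X×Y}; counting gives |τ_{X×Y}| = 36.


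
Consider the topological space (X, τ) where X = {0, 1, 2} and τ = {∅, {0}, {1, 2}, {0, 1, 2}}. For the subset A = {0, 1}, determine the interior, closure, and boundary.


int(A) = {0}, cl(A) = {0, 1, 2}, ∂A = {1, 2}.

Closed sets in (X, τ) are complements of opens:
  closed(X, τ) = {∅, {0}, {1, 2}, {0, 1, 2}}.
int(A) = ⋃ {U ∈ τ : U ⊆ A}. Opens contained in A: ∅, {0}.
Taking the union of these: int(A) = {0}.
cl(A) = ⋂ {C closed : A ⊆ C}. Closed sets containing A: {0, 1, 2}.
Intersecting these: cl(A) = {0, 1, 2}.
∂A = cl(A) ∖ int(A) = {0, 1, 2} ∖ {0} = {1, 2}.


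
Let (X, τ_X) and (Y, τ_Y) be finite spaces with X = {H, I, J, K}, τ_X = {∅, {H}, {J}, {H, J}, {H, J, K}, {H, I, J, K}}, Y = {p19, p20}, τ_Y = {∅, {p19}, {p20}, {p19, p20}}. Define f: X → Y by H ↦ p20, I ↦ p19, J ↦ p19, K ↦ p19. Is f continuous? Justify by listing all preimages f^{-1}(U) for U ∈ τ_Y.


f is NOT continuous.

Compute f^{-1}(U) for each U ∈ τ_Y:
  U = ∅: f^{-1}(U) = ∅ ∈ τ_X ✓.
  U = {p19}: f^{-1}(U) = {I, J, K} ∉ τ_X ✗.
  U = {p20}: f^{-1}(U) = {H} ∈ τ_X ✓.
  U = {p19, p20}: f^{-1}(U) = {H, I, J, K} ∈ τ_X ✓.
Found U = {p19} with f^{-1}(U) = {I, J, K} not in τ_X. Therefore f is NOT continuous.


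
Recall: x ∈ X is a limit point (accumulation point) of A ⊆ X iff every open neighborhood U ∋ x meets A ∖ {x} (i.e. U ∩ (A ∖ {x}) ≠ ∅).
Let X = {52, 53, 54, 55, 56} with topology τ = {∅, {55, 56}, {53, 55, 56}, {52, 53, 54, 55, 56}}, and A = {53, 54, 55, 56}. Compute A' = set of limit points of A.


A' = {52, 53, 54, 55, 56}

For each x ∈ X, list the open sets U ∈ τ with x ∈ U, then check whether U ∩ (A ∖ {x}) ≠ ∅ for every such U.
  x = 52: opens ∋ x are {52, 53, 54, 55, 56}; each meets A ∖ {52}, so x IS a limit point.
  x = 53: opens ∋ x are {53, 55, 56}, {52, 53, 54, 55, 56}; each meets A ∖ {53}, so x IS a limit point.
  x = 54: opens ∋ x are {52, 53, 54, 55, 56}; each meets A ∖ {54}, so x IS a limit point.
  x = 55: opens ∋ x are {55, 56}, {53, 55, 56}, {52, 53, 54, 55, 56}; each meets A ∖ {55}, so x IS a limit point.
  x = 56: opens ∋ x are {55, 56}, {53, 55, 56}, {52, 53, 54, 55, 56}; each meets A ∖ {56}, so x IS a limit point.
Collecting: A' = {52, 53, 54, 55, 56}.


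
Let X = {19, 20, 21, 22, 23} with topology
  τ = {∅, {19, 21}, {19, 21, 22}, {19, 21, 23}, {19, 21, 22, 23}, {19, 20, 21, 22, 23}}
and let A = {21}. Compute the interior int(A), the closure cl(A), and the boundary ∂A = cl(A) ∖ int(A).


int(A) = ∅, cl(A) = {19, 20, 21, 22, 23}, ∂A = {19, 20, 21, 22, 23}.

Closed sets in (X, τ) are complements of opens:
  closed(X, τ) = {∅, {20}, {20, 22}, {20, 23}, {20, 22, 23}, {19, 20, 21, 22, 23}}.
int(A) = ⋃ {U ∈ τ : U ⊆ A}. Opens contained in A: ∅.
Taking the union of these: int(A) = ∅.
cl(A) = ⋂ {C closed : A ⊆ C}. Closed sets containing A: {19, 20, 21, 22, 23}.
Intersecting these: cl(A) = {19, 20, 21, 22, 23}.
∂A = cl(A) ∖ int(A) = {19, 20, 21, 22, 23} ∖ ∅ = {19, 20, 21, 22, 23}.


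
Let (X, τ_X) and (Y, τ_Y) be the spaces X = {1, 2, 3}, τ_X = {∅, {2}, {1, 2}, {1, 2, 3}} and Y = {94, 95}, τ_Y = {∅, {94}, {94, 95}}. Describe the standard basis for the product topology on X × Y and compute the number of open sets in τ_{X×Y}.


Basis B = {∅ × ∅, {2} × {94}, {1, 2} × {94}, {2} × {94, 95}, {1, 2, 3} × {94}, {1, 2} × {94, 95}, {1, 2, 3} × {94, 95}}; |τ_{X×Y}| = 10.

Enumerate products U × V with U ∈ τ_X, V ∈ τ_Y (deduplicated):
  ∅ × ∅ = {} (∅)
  {2} × {94} = {(2,94)}
  {1, 2} × {94} = {(1,94), (2,94)}
  {2} × {94, 95} = {(2,94), (2,95)}
  {1, 2, 3} × {94} = {(1,94), (2,94), (3,94)}
  {1, 2} × {94, 95} = {(1,94), (1,95), (2,94), (2,95)}
  {1, 2, 3} × {94, 95} = {(1,94), (1,95), (2,94), (2,95), (3,94), (3,95)}
These 7 distinct sets form the basis B.
Close under arbitrary unions to get τ_{X×Y}; counting gives |τ_{X×Y}| = 10.


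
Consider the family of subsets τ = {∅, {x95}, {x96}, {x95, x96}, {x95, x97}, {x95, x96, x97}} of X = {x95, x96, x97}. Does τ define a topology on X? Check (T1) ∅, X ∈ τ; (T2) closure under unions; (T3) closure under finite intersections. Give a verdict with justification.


τ IS a topology on X.

Axiom (T1): ∅ ∈ τ? Yes; X ∈ τ? Yes.
Axiom (T2/T3): check pairwise unions and intersections of members of τ.
All pairwise intersections and unions checked — each lies in τ. Therefore τ satisfies (T1), (T2), (T3): it IS a topology on X.


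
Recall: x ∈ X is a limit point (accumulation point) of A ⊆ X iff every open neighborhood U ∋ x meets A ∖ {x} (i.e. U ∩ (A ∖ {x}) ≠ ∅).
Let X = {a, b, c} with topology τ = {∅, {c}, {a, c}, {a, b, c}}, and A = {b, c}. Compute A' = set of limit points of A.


A' = {a, b}

For each x ∈ X, list the open sets U ∈ τ with x ∈ U, then check whether U ∩ (A ∖ {x}) ≠ ∅ for every such U.
  x = a: opens ∋ x are {a, c}, {a, b, c}; each meets A ∖ {a}, so x IS a limit point.
  x = b: opens ∋ x are {a, b, c}; each meets A ∖ {b}, so x IS a limit point.
  x = c: open {c} ∋ x has {c} ∩ (A ∖ {c}) = ∅, so x is NOT a limit point.
Collecting: A' = {a, b}.


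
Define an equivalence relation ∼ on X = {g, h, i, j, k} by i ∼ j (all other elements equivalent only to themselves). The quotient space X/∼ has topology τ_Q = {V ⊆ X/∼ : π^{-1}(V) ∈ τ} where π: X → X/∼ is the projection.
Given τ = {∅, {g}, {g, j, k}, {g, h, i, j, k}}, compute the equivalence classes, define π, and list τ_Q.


X/∼ = {[g], [h], [i=j], [k]}; |τ_Q| = 3.

Equivalence classes: [g], [h], [i=j], [k].
Quotient map π: X → X/∼ sends g ↦ [g], h ↦ [h], i ↦ [i=j], j ↦ [i=j], k ↦ [k].
For each subset V ⊆ X/∼, compute π^{-1}(V) ⊆ X and check whether π^{-1}(V) ∈ τ. V is open in τ_Q iff π^{-1}(V) ∈ τ.
  V = {}: π^{-1}(V) = ∅ ∈ τ ✓.
  V = {[g]}: π^{-1}(V) = {g} ∈ τ ✓.
  V = {[h]}: π^{-1}(V) = {h} ∉ τ ✗.
  V = {[g], [h]}: π^{-1}(V) = {g, h} ∉ τ ✗.
  V = {[i=j]}: π^{-1}(V) = {i, j} ∉ τ ✗.
  V = {[g], [i=j]}: π^{-1}(V) = {g, i, j} ∉ τ ✗.
  V = {[h], [i=j]}: π^{-1}(V) = {h, i, j} ∉ τ ✗.
  V = {[g], [h], [i=j]}: π^{-1}(V) = {g, h, i, j} ∉ τ ✗.
  V = {[k]}: π^{-1}(V) = {k} ∉ τ ✗.
  V = {[g], [k]}: π^{-1}(V) = {g, k} ∉ τ ✗.
  V = {[h], [k]}: π^{-1}(V) = {h, k} ∉ τ ✗.
  V = {[g], [h], [k]}: π^{-1}(V) = {g, h, k} ∉ τ ✗.
  V = {[i=j], [k]}: π^{-1}(V) = {i, j, k} ∉ τ ✗.
  V = {[g], [i=j], [k]}: π^{-1}(V) = {g, i, j, k} ∉ τ ✗.
  V = {[h], [i=j], [k]}: π^{-1}(V) = {h, i, j, k} ∉ τ ✗.
  V = {[g], [h], [i=j], [k]}: π^{-1}(V) = {g, h, i, j, k} ∈ τ ✓.
Open sets in the quotient: τ_Q = {{}, {[g]}, {[g], [h], [i=j], [k]}} (3 elements).


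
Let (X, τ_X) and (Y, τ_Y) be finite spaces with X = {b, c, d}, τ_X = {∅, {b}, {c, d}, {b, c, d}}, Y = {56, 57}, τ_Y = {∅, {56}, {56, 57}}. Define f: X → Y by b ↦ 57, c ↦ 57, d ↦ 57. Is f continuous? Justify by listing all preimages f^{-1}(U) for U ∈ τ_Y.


f IS continuous.

Compute f^{-1}(U) for each U ∈ τ_Y:
  U = ∅: f^{-1}(U) = ∅ ∈ τ_X ✓.
  U = {56}: f^{-1}(U) = ∅ ∈ τ_X ✓.
  U = {56, 57}: f^{-1}(U) = {b, c, d} ∈ τ_X ✓.
Every preimage lies in τ_X, so f IS continuous.


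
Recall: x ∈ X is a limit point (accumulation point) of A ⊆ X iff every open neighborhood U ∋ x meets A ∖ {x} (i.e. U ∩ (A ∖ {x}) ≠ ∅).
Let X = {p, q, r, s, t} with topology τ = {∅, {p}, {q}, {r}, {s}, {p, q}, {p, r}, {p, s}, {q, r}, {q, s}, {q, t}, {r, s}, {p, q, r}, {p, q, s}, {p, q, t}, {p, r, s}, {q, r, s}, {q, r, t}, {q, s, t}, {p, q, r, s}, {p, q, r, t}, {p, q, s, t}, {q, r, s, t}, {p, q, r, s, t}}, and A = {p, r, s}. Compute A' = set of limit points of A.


A' = ∅

For each x ∈ X, list the open sets U ∈ τ with x ∈ U, then check whether U ∩ (A ∖ {x}) ≠ ∅ for every such U.
  x = p: open {p} ∋ x has {p} ∩ (A ∖ {p}) = ∅, so x is NOT a limit point.
  x = q: open {q} ∋ x has {q} ∩ (A ∖ {q}) = ∅, so x is NOT a limit point.
  x = r: open {r} ∋ x has {r} ∩ (A ∖ {r}) = ∅, so x is NOT a limit point.
  x = s: open {s} ∋ x has {s} ∩ (A ∖ {s}) = ∅, so x is NOT a limit point.
  x = t: open {q, t} ∋ x has {q, t} ∩ (A ∖ {t}) = ∅, so x is NOT a limit point.
Collecting: A' = ∅.


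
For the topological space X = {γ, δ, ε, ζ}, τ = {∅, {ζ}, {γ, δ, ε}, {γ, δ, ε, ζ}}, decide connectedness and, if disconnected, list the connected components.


(X, τ) is disconnected; components = [{ζ}, {γ, δ, ε}].

Find clopen sets (U ∈ τ with X ∖ U ∈ τ):
  U = ∅, X ∖ U = {γ, δ, ε, ζ} — both open, so U is clopen.
  U = {ζ}, X ∖ U = {γ, δ, ε} — both open, so U is clopen.
  U = {γ, δ, ε}, X ∖ U = {ζ} — both open, so U is clopen.
  U = {γ, δ, ε, ζ}, X ∖ U = ∅ — both open, so U is clopen.
Nontrivial clopen(s) exist: e.g. {γ, δ, ε}. So (X, τ) is disconnected.
Compute connected components by grouping points that agree on all clopens:
  component: {ζ}
  component: {γ, δ, ε}


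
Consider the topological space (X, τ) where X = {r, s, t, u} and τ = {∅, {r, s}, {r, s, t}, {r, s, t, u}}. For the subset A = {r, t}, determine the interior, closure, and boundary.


int(A) = ∅, cl(A) = {r, s, t, u}, ∂A = {r, s, t, u}.

Closed sets in (X, τ) are complements of opens:
  closed(X, τ) = {∅, {u}, {t, u}, {r, s, t, u}}.
int(A) = ⋃ {U ∈ τ : U ⊆ A}. Opens contained in A: ∅.
Taking the union of these: int(A) = ∅.
cl(A) = ⋂ {C closed : A ⊆ C}. Closed sets containing A: {r, s, t, u}.
Intersecting these: cl(A) = {r, s, t, u}.
∂A = cl(A) ∖ int(A) = {r, s, t, u} ∖ ∅ = {r, s, t, u}.


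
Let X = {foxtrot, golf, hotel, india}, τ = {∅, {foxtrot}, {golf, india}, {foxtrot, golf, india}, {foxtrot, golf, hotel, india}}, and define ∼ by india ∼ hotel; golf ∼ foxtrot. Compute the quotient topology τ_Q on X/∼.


X/∼ = {[foxtrot=golf], [hotel=india]}; |τ_Q| = 2.

Equivalence classes: [foxtrot=golf], [hotel=india].
Quotient map π: X → X/∼ sends foxtrot ↦ [foxtrot=golf], golf ↦ [foxtrot=golf], hotel ↦ [hotel=india], india ↦ [hotel=india].
For each subset V ⊆ X/∼, compute π^{-1}(V) ⊆ X and check whether π^{-1}(V) ∈ τ. V is open in τ_Q iff π^{-1}(V) ∈ τ.
  V = {}: π^{-1}(V) = ∅ ∈ τ ✓.
  V = {[foxtrot=golf]}: π^{-1}(V) = {foxtrot, golf} ∉ τ ✗.
  V = {[hotel=india]}: π^{-1}(V) = {hotel, india} ∉ τ ✗.
  V = {[foxtrot=golf], [hotel=india]}: π^{-1}(V) = {foxtrot, golf, hotel, india} ∈ τ ✓.
Open sets in the quotient: τ_Q = {{}, {[foxtrot=golf], [hotel=india]}} (2 elements).


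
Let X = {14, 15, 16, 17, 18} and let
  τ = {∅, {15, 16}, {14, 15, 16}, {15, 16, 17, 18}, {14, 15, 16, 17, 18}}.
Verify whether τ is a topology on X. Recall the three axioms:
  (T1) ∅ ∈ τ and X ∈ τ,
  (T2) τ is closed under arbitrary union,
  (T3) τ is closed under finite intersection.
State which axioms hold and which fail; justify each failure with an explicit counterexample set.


τ IS a topology on X.

Axiom (T1): ∅ ∈ τ? Yes; X ∈ τ? Yes.
Axiom (T2/T3): check pairwise unions and intersections of members of τ.
All pairwise intersections and unions checked — each lies in τ. Therefore τ satisfies (T1), (T2), (T3): it IS a topology on X.


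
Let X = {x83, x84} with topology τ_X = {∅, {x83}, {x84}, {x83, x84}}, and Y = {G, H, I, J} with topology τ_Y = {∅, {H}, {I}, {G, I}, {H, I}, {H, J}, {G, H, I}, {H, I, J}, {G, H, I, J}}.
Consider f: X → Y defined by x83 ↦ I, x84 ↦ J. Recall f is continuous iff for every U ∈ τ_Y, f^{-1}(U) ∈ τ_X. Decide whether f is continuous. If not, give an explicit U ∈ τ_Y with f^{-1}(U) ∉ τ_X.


f IS continuous.

Compute f^{-1}(U) for each U ∈ τ_Y:
  U = ∅: f^{-1}(U) = ∅ ∈ τ_X ✓.
  U = {H}: f^{-1}(U) = ∅ ∈ τ_X ✓.
  U = {I}: f^{-1}(U) = {x83} ∈ τ_X ✓.
  U = {G, I}: f^{-1}(U) = {x83} ∈ τ_X ✓.
  U = {H, I}: f^{-1}(U) = {x83} ∈ τ_X ✓.
  U = {H, J}: f^{-1}(U) = {x84} ∈ τ_X ✓.
  U = {G, H, I}: f^{-1}(U) = {x83} ∈ τ_X ✓.
  U = {H, I, J}: f^{-1}(U) = {x83, x84} ∈ τ_X ✓.
  U = {G, H, I, J}: f^{-1}(U) = {x83, x84} ∈ τ_X ✓.
Every preimage lies in τ_X, so f IS continuous.


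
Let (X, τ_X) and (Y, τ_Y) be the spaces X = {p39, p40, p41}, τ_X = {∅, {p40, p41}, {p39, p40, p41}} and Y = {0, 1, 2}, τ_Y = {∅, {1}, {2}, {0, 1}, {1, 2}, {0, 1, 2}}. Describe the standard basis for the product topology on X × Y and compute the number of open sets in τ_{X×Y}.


Basis B = {∅ × ∅, {p40, p41} × {1}, {p40, p41} × {2}, {p39, p40, p41} × {1}, {p39, p40, p41} × {2}, {p40, p41} × {0, 1}, {p40, p41} × {1, 2}, {p39, p40, p41} × {0, 1}, {p39, p40, p41} × {1, 2}, {p40, p41} × {0, 1, 2}, {p39, p40, p41} × {0, 1, 2}}; |τ_{X×Y}| = 18.

Enumerate products U × V with U ∈ τ_X, V ∈ τ_Y (deduplicated):
  ∅ × ∅ = {} (∅)
  {p40, p41} × {1} = {(p40,1), (p41,1)}
  {p40, p41} × {2} = {(p40,2), (p41,2)}
  {p39, p40, p41} × {1} = {(p39,1), (p40,1), (p41,1)}
  {p39, p40, p41} × {2} = {(p39,2), (p40,2), (p41,2)}
  {p40, p41} × {0, 1} = {(p40,0), (p40,1), (p41,0), (p41,1)}
  {p40, p41} × {1, 2} = {(p40,1), (p40,2), (p41,1), (p41,2)}
  {p39, p40, p41} × {0, 1} = {(p39,0), (p39,1), (p40,0), (p40,1), (p41,0), (p41,1)}
  {p39, p40, p41} × {1, 2} = {(p39,1), (p39,2), (p40,1), (p40,2), (p41,1), (p41,2)}
  {p40, p41} × {0, 1, 2} = {(p40,0), (p40,1), (p40,2), (p41,0), (p41,1), (p41,2)}
  {p39, p40, p41} × {0, 1, 2} = {(p39,0), (p39,1), (p39,2), (p40,0), (p40,1), (p40,2), (p41,0), (p41,1), (p41,2)}
These 11 distinct sets form the basis B.
Close under arbitrary unions to get τ_{X×Y}; counting gives |τ_{X×Y}| = 18.


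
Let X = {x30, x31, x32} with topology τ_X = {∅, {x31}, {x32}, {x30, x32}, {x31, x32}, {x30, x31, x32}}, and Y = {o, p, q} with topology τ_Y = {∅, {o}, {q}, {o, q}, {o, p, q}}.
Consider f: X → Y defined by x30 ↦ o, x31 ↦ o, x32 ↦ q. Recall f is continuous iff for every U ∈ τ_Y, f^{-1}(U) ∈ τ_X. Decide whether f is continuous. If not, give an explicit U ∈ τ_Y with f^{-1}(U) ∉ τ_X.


f is NOT continuous.

Compute f^{-1}(U) for each U ∈ τ_Y:
  U = ∅: f^{-1}(U) = ∅ ∈ τ_X ✓.
  U = {o}: f^{-1}(U) = {x30, x31} ∉ τ_X ✗.
  U = {q}: f^{-1}(U) = {x32} ∈ τ_X ✓.
  U = {o, q}: f^{-1}(U) = {x30, x31, x32} ∈ τ_X ✓.
  U = {o, p, q}: f^{-1}(U) = {x30, x31, x32} ∈ τ_X ✓.
Found U = {o} with f^{-1}(U) = {x30, x31} not in τ_X. Therefore f is NOT continuous.


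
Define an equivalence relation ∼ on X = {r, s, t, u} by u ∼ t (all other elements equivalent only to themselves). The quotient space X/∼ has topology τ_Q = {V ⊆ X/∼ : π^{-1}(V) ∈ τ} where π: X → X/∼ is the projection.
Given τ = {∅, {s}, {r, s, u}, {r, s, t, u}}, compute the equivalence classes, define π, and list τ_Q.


X/∼ = {[r], [s], [t=u]}; |τ_Q| = 3.

Equivalence classes: [r], [s], [t=u].
Quotient map π: X → X/∼ sends r ↦ [r], s ↦ [s], t ↦ [t=u], u ↦ [t=u].
For each subset V ⊆ X/∼, compute π^{-1}(V) ⊆ X and check whether π^{-1}(V) ∈ τ. V is open in τ_Q iff π^{-1}(V) ∈ τ.
  V = {}: π^{-1}(V) = ∅ ∈ τ ✓.
  V = {[r]}: π^{-1}(V) = {r} ∉ τ ✗.
  V = {[s]}: π^{-1}(V) = {s} ∈ τ ✓.
  V = {[r], [s]}: π^{-1}(V) = {r, s} ∉ τ ✗.
  V = {[t=u]}: π^{-1}(V) = {t, u} ∉ τ ✗.
  V = {[r], [t=u]}: π^{-1}(V) = {r, t, u} ∉ τ ✗.
  V = {[s], [t=u]}: π^{-1}(V) = {s, t, u} ∉ τ ✗.
  V = {[r], [s], [t=u]}: π^{-1}(V) = {r, s, t, u} ∈ τ ✓.
Open sets in the quotient: τ_Q = {{}, {[s]}, {[r], [s], [t=u]}} (3 elements).


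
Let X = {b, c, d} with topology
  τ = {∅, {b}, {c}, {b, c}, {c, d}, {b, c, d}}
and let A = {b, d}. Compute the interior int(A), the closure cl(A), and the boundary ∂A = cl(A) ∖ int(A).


int(A) = {b}, cl(A) = {b, d}, ∂A = {d}.

Closed sets in (X, τ) are complements of opens:
  closed(X, τ) = {∅, {b}, {d}, {b, d}, {c, d}, {b, c, d}}.
int(A) = ⋃ {U ∈ τ : U ⊆ A}. Opens contained in A: ∅, {b}.
Taking the union of these: int(A) = {b}.
cl(A) = ⋂ {C closed : A ⊆ C}. Closed sets containing A: {b, d}, {b, c, d}.
Intersecting these: cl(A) = {b, d}.
∂A = cl(A) ∖ int(A) = {b, d} ∖ {b} = {d}.


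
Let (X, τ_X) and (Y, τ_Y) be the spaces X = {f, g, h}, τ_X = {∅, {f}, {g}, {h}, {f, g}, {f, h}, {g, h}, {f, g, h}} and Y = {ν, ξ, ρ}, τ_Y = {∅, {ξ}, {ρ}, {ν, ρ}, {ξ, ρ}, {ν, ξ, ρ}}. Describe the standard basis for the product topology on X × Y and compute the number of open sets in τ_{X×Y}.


Basis B = {∅ × ∅, {f} × {ξ}, {f} × {ρ}, {g} × {ξ}, {g} × {ρ}, {h} × {ξ}, {h} × {ρ}, {f} × {ν, ρ}, {f} × {ξ, ρ}, {f, g} × {ξ}, {f, h} × {ξ}, {f, g} × {ρ}, {f, h} × {ρ}, {g} × {ν, ρ}, {g} × {ξ, ρ}, {g, h} × {ξ}, {g, h} × {ρ}, {h} × {ν, ρ}, {h} × {ξ, ρ}, {f} × {ν, ξ, ρ}, {f, g, h} × {ξ}, {f, g, h} × {ρ}, {g} × {ν, ξ, ρ}, {h} × {ν, ξ, ρ}, {f, g} × {ν, ρ}, {f, h} × {ν, ρ}, {f, g} × {ξ, ρ}, {f, h} × {ξ, ρ}, {g, h} × {ν, ρ}, {g, h} × {ξ, ρ}, {f, g} × {ν, ξ, ρ}, {f, h} × {ν, ξ, ρ}, {f, g, h} × {ν, ρ}, {f, g, h} × {ξ, ρ}, {g, h} × {ν, ξ, ρ}, {f, g, h} × {ν, ξ, ρ}}; |τ_{X×Y}| = 216.

Enumerate products U × V with U ∈ τ_X, V ∈ τ_Y (deduplicated):
  ∅ × ∅ = {} (∅)
  {f} × {ξ} = {(f,ξ)}
  {f} × {ρ} = {(f,ρ)}
  {g} × {ξ} = {(g,ξ)}
  {g} × {ρ} = {(g,ρ)}
  {h} × {ξ} = {(h,ξ)}
  {h} × {ρ} = {(h,ρ)}
  {f} × {ν, ρ} = {(f,ν), (f,ρ)}
  {f} × {ξ, ρ} = {(f,ξ), (f,ρ)}
  {f, g} × {ξ} = {(f,ξ), (g,ξ)}
  {f, h} × {ξ} = {(f,ξ), (h,ξ)}
  {f, g} × {ρ} = {(f,ρ), (g,ρ)}
  {f, h} × {ρ} = {(f,ρ), (h,ρ)}
  {g} × {ν, ρ} = {(g,ν), (g,ρ)}
  {g} × {ξ, ρ} = {(g,ξ), (g,ρ)}
  {g, h} × {ξ} = {(g,ξ), (h,ξ)}
  {g, h} × {ρ} = {(g,ρ), (h,ρ)}
  {h} × {ν, ρ} = {(h,ν), (h,ρ)}
  {h} × {ξ, ρ} = {(h,ξ), (h,ρ)}
  {f} × {ν, ξ, ρ} = {(f,ν), (f,ξ), (f,ρ)}
  {f, g, h} × {ξ} = {(f,ξ), (g,ξ), (h,ξ)}
  {f, g, h} × {ρ} = {(f,ρ), (g,ρ), (h,ρ)}
  {g} × {ν, ξ, ρ} = {(g,ν), (g,ξ), (g,ρ)}
  {h} × {ν, ξ, ρ} = {(h,ν), (h,ξ), (h,ρ)}
  {f, g} × {ν, ρ} = {(f,ν), (f,ρ), (g,ν), (g,ρ)}
  {f, h} × {ν, ρ} = {(f,ν), (f,ρ), (h,ν), (h,ρ)}
  {f, g} × {ξ, ρ} = {(f,ξ), (f,ρ), (g,ξ), (g,ρ)}
  {f, h} × {ξ, ρ} = {(f,ξ), (f,ρ), (h,ξ), (h,ρ)}
  {g, h} × {ν, ρ} = {(g,ν), (g,ρ), (h,ν), (h,ρ)}
  {g, h} × {ξ, ρ} = {(g,ξ), (g,ρ), (h,ξ), (h,ρ)}
  {f, g} × {ν, ξ, ρ} = {(f,ν), (f,ξ), (f,ρ), (g,ν), (g,ξ), (g,ρ)}
  {f, h} × {ν, ξ, ρ} = {(f,ν), (f,ξ), (f,ρ), (h,ν), (h,ξ), (h,ρ)}
  {f, g, h} × {ν, ρ} = {(f,ν), (f,ρ), (g,ν), (g,ρ), (h,ν), (h,ρ)}
  {f, g, h} × {ξ, ρ} = {(f,ξ), (f,ρ), (g,ξ), (g,ρ), (h,ξ), (h,ρ)}
  {g, h} × {ν, ξ, ρ} = {(g,ν), (g,ξ), (g,ρ), (h,ν), (h,ξ), (h,ρ)}
  {f, g, h} × {ν, ξ, ρ} = {(f,ν), (f,ξ), (f,ρ), (g,ν), (g,ξ), (g,ρ), (h,ν), (h,ξ), (h,ρ)}
These 36 distinct sets form the basis B.
Close under arbitrary unions to get τ_{X×Y}; counting gives |τ_{X×Y}| = 216.


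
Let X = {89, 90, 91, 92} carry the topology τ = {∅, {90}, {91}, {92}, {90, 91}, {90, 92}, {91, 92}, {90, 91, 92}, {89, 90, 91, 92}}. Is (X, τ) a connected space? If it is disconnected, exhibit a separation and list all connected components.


(X, τ) is connected.

Find clopen sets (U ∈ τ with X ∖ U ∈ τ):
  U = ∅, X ∖ U = {89, 90, 91, 92} — both open, so U is clopen.
  U = {89, 90, 91, 92}, X ∖ U = ∅ — both open, so U is clopen.
Only trivial clopens (∅ and X) exist, so (X, τ) is connected.
Compute connected components by grouping points that agree on all clopens:
  component: {89, 90, 91, 92}


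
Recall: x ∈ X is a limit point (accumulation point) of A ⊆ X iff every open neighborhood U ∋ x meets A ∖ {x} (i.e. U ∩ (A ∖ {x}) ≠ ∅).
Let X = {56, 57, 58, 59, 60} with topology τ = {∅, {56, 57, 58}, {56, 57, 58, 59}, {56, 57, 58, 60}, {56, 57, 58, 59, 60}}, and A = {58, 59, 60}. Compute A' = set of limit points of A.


A' = {56, 57, 59, 60}

For each x ∈ X, list the open sets U ∈ τ with x ∈ U, then check whether U ∩ (A ∖ {x}) ≠ ∅ for every such U.
  x = 56: opens ∋ x are {56, 57, 58}, {56, 57, 58, 59}, {56, 57, 58, 60}, {56, 57, 58, 59, 60}; each meets A ∖ {56}, so x IS a limit point.
  x = 57: opens ∋ x are {56, 57, 58}, {56, 57, 58, 59}, {56, 57, 58, 60}, {56, 57, 58, 59, 60}; each meets A ∖ {57}, so x IS a limit point.
  x = 58: open {56, 57, 58} ∋ x has {56, 57, 58} ∩ (A ∖ {58}) = ∅, so x is NOT a limit point.
  x = 59: opens ∋ x are {56, 57, 58, 59}, {56, 57, 58, 59, 60}; each meets A ∖ {59}, so x IS a limit point.
  x = 60: opens ∋ x are {56, 57, 58, 60}, {56, 57, 58, 59, 60}; each meets A ∖ {60}, so x IS a limit point.
Collecting: A' = {56, 57, 59, 60}.


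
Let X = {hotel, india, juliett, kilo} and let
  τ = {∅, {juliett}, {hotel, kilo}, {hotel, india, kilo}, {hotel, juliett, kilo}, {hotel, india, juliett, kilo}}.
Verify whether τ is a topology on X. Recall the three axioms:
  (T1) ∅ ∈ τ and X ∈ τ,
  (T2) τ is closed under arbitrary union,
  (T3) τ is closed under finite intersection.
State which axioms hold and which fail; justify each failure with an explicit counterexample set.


τ IS a topology on X.

Axiom (T1): ∅ ∈ τ? Yes; X ∈ τ? Yes.
Axiom (T2/T3): check pairwise unions and intersections of members of τ.
All pairwise intersections and unions checked — each lies in τ. Therefore τ satisfies (T1), (T2), (T3): it IS a topology on X.


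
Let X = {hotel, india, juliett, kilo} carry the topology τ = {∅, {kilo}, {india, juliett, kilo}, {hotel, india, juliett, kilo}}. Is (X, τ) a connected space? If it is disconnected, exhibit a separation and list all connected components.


(X, τ) is connected.

Find clopen sets (U ∈ τ with X ∖ U ∈ τ):
  U = ∅, X ∖ U = {hotel, india, juliett, kilo} — both open, so U is clopen.
  U = {hotel, india, juliett, kilo}, X ∖ U = ∅ — both open, so U is clopen.
Only trivial clopens (∅ and X) exist, so (X, τ) is connected.
Compute connected components by grouping points that agree on all clopens:
  component: {hotel, india, juliett, kilo}


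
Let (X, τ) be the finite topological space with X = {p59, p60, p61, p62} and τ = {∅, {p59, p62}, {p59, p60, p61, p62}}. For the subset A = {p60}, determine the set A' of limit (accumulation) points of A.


A' = {p61}

For each x ∈ X, list the open sets U ∈ τ with x ∈ U, then check whether U ∩ (A ∖ {x}) ≠ ∅ for every such U.
  x = p59: open {p59, p62} ∋ x has {p59, p62} ∩ (A ∖ {p59}) = ∅, so x is NOT a limit point.
  x = p60: open {p59, p60, p61, p62} ∋ x has {p59, p60, p61, p62} ∩ (A ∖ {p60}) = ∅, so x is NOT a limit point.
  x = p61: opens ∋ x are {p59, p60, p61, p62}; each meets A ∖ {p61}, so x IS a limit point.
  x = p62: open {p59, p62} ∋ x has {p59, p62} ∩ (A ∖ {p62}) = ∅, so x is NOT a limit point.
Collecting: A' = {p61}.


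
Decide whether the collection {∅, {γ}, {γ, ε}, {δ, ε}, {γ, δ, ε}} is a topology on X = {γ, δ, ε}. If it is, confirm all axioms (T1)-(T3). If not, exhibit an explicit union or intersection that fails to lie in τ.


τ is NOT a topology on X.

Axiom (T1): ∅ ∈ τ? Yes; X ∈ τ? Yes.
Axiom (T2/T3): check pairwise unions and intersections of members of τ.
Counterexample for (T3): {γ, ε} ∩ {δ, ε} = {ε} ∉ τ. Therefore τ is NOT a topology.


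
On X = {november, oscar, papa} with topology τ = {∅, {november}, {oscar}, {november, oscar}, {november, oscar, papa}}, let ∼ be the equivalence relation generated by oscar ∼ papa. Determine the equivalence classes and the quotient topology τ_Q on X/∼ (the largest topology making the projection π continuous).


X/∼ = {[november], [oscar=papa]}; |τ_Q| = 3.

Equivalence classes: [november], [oscar=papa].
Quotient map π: X → X/∼ sends november ↦ [november], oscar ↦ [oscar=papa], papa ↦ [oscar=papa].
For each subset V ⊆ X/∼, compute π^{-1}(V) ⊆ X and check whether π^{-1}(V) ∈ τ. V is open in τ_Q iff π^{-1}(V) ∈ τ.
  V = {}: π^{-1}(V) = ∅ ∈ τ ✓.
  V = {[november]}: π^{-1}(V) = {november} ∈ τ ✓.
  V = {[oscar=papa]}: π^{-1}(V) = {oscar, papa} ∉ τ ✗.
  V = {[november], [oscar=papa]}: π^{-1}(V) = {november, oscar, papa} ∈ τ ✓.
Open sets in the quotient: τ_Q = {{}, {[november]}, {[november], [oscar=papa]}} (3 elements).


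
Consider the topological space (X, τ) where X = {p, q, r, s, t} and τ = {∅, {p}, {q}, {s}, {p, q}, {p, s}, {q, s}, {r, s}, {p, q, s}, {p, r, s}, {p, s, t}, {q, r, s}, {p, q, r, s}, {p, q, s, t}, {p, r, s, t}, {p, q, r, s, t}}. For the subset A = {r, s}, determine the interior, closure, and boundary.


int(A) = {r, s}, cl(A) = {r, s, t}, ∂A = {t}.

Closed sets in (X, τ) are complements of opens:
  closed(X, τ) = {∅, {q}, {r}, {t}, {p, t}, {q, r}, {q, t}, {r, t}, {p, q, t}, {p, r, t}, {q, r, t}, {r, s, t}, {p, q, r, t}, {p, r, s, t}, {q, r, s, t}, {p, q, r, s, t}}.
int(A) = ⋃ {U ∈ τ : U ⊆ A}. Opens contained in A: ∅, {s}, {r, s}.
Taking the union of these: int(A) = {r, s}.
cl(A) = ⋂ {C closed : A ⊆ C}. Closed sets containing A: {r, s, t}, {p, r, s, t}, {q, r, s, t}, {p, q, r, s, t}.
Intersecting these: cl(A) = {r, s, t}.
∂A = cl(A) ∖ int(A) = {r, s, t} ∖ {r, s} = {t}.


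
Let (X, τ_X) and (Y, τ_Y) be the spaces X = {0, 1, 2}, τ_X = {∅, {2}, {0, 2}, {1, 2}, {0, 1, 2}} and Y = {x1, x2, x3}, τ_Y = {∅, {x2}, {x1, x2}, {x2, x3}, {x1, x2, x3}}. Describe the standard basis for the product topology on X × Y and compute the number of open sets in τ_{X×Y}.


Basis B = {∅ × ∅, {2} × {x2}, {0, 2} × {x2}, {1, 2} × {x2}, {2} × {x1, x2}, {2} × {x2, x3}, {0, 1, 2} × {x2}, {2} × {x1, x2, x3}, {0, 2} × {x1, x2}, {0, 2} × {x2, x3}, {1, 2} × {x1, x2}, {1, 2} × {x2, x3}, {0, 2} × {x1, x2, x3}, {0, 1, 2} × {x1, x2}, {0, 1, 2} × {x2, x3}, {1, 2} × {x1, x2, x3}, {0, 1, 2} × {x1, x2, x3}}; |τ_{X×Y}| = 48.

Enumerate products U × V with U ∈ τ_X, V ∈ τ_Y (deduplicated):
  ∅ × ∅ = {} (∅)
  {2} × {x2} = {(2,x2)}
  {0, 2} × {x2} = {(0,x2), (2,x2)}
  {1, 2} × {x2} = {(1,x2), (2,x2)}
  {2} × {x1, x2} = {(2,x1), (2,x2)}
  {2} × {x2, x3} = {(2,x2), (2,x3)}
  {0, 1, 2} × {x2} = {(0,x2), (1,x2), (2,x2)}
  {2} × {x1, x2, x3} = {(2,x1), (2,x2), (2,x3)}
  {0, 2} × {x1, x2} = {(0,x1), (0,x2), (2,x1), (2,x2)}
  {0, 2} × {x2, x3} = {(0,x2), (0,x3), (2,x2), (2,x3)}
  {1, 2} × {x1, x2} = {(1,x1), (1,x2), (2,x1), (2,x2)}
  {1, 2} × {x2, x3} = {(1,x2), (1,x3), (2,x2), (2,x3)}
  {0, 2} × {x1, x2, x3} = {(0,x1), (0,x2), (0,x3), (2,x1), (2,x2), (2,x3)}
  {0, 1, 2} × {x1, x2} = {(0,x1), (0,x2), (1,x1), (1,x2), (2,x1), (2,x2)}
  {0, 1, 2} × {x2, x3} = {(0,x2), (0,x3), (1,x2), (1,x3), (2,x2), (2,x3)}
  {1, 2} × {x1, x2, x3} = {(1,x1), (1,x2), (1,x3), (2,x1), (2,x2), (2,x3)}
  {0, 1, 2} × {x1, x2, x3} = {(0,x1), (0,x2), (0,x3), (1,x1), (1,x2), (1,x3), (2,x1), (2,x2), (2,x3)}
These 17 distinct sets form the basis B.
Close under arbitrary unions to get τ_{X×Y}; counting gives |τ_{X×Y}| = 48.


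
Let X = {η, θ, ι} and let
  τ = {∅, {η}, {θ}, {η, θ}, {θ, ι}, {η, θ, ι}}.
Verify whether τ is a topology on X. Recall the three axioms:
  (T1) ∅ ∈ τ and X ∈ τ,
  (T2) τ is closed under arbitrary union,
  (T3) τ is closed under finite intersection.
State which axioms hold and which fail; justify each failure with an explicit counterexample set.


τ IS a topology on X.

Axiom (T1): ∅ ∈ τ? Yes; X ∈ τ? Yes.
Axiom (T2/T3): check pairwise unions and intersections of members of τ.
All pairwise intersections and unions checked — each lies in τ. Therefore τ satisfies (T1), (T2), (T3): it IS a topology on X.


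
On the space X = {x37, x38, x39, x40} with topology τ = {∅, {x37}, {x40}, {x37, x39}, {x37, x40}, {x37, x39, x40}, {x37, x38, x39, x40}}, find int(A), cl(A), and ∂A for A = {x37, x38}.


int(A) = {x37}, cl(A) = {x37, x38, x39}, ∂A = {x38, x39}.

Closed sets in (X, τ) are complements of opens:
  closed(X, τ) = {∅, {x38}, {x38, x39}, {x38, x40}, {x37, x38, x39}, {x38, x39, x40}, {x37, x38, x39, x40}}.
int(A) = ⋃ {U ∈ τ : U ⊆ A}. Opens contained in A: ∅, {x37}.
Taking the union of these: int(A) = {x37}.
cl(A) = ⋂ {C closed : A ⊆ C}. Closed sets containing A: {x37, x38, x39}, {x37, x38, x39, x40}.
Intersecting these: cl(A) = {x37, x38, x39}.
∂A = cl(A) ∖ int(A) = {x37, x38, x39} ∖ {x37} = {x38, x39}.


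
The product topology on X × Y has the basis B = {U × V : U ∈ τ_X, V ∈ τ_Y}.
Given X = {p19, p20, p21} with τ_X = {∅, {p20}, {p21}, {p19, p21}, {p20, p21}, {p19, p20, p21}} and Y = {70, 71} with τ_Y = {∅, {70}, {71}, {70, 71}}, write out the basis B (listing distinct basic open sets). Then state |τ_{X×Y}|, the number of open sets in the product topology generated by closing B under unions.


Basis B = {∅ × ∅, {p20} × {70}, {p20} × {71}, {p21} × {70}, {p21} × {71}, {p19, p21} × {70}, {p19, p21} × {71}, {p20} × {70, 71}, {p20, p21} × {70}, {p20, p21} × {71}, {p21} × {70, 71}, {p19, p20, p21} × {70}, {p19, p20, p21} × {71}, {p19, p21} × {70, 71}, {p20, p21} × {70, 71}, {p19, p20, p21} × {70, 71}}; |τ_{X×Y}| = 36.

Enumerate products U × V with U ∈ τ_X, V ∈ τ_Y (deduplicated):
  ∅ × ∅ = {} (∅)
  {p20} × {70} = {(p20,70)}
  {p20} × {71} = {(p20,71)}
  {p21} × {70} = {(p21,70)}
  {p21} × {71} = {(p21,71)}
  {p19, p21} × {70} = {(p19,70), (p21,70)}
  {p19, p21} × {71} = {(p19,71), (p21,71)}
  {p20} × {70, 71} = {(p20,70), (p20,71)}
  {p20, p21} × {70} = {(p20,70), (p21,70)}
  {p20, p21} × {71} = {(p20,71), (p21,71)}
  {p21} × {70, 71} = {(p21,70), (p21,71)}
  {p19, p20, p21} × {70} = {(p19,70), (p20,70), (p21,70)}
  {p19, p20, p21} × {71} = {(p19,71), (p20,71), (p21,71)}
  {p19, p21} × {70, 71} = {(p19,70), (p19,71), (p21,70), (p21,71)}
  {p20, p21} × {70, 71} = {(p20,70), (p20,71), (p21,70), (p21,71)}
  {p19, p20, p21} × {70, 71} = {(p19,70), (p19,71), (p20,70), (p20,71), (p21,70), (p21,71)}
These 16 distinct sets form the basis B.
Close under arbitrary unions to get τ_{X×Y}; counting gives |τ_{X×Y}| = 36.


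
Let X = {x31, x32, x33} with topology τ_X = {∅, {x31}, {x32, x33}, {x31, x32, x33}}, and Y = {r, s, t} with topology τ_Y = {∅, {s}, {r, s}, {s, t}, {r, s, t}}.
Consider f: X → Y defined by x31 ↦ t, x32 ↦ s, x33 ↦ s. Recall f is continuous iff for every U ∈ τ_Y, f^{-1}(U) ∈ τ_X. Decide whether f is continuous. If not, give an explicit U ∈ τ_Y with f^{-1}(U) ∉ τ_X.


f IS continuous.

Compute f^{-1}(U) for each U ∈ τ_Y:
  U = ∅: f^{-1}(U) = ∅ ∈ τ_X ✓.
  U = {s}: f^{-1}(U) = {x32, x33} ∈ τ_X ✓.
  U = {r, s}: f^{-1}(U) = {x32, x33} ∈ τ_X ✓.
  U = {s, t}: f^{-1}(U) = {x31, x32, x33} ∈ τ_X ✓.
  U = {r, s, t}: f^{-1}(U) = {x31, x32, x33} ∈ τ_X ✓.
Every preimage lies in τ_X, so f IS continuous.
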